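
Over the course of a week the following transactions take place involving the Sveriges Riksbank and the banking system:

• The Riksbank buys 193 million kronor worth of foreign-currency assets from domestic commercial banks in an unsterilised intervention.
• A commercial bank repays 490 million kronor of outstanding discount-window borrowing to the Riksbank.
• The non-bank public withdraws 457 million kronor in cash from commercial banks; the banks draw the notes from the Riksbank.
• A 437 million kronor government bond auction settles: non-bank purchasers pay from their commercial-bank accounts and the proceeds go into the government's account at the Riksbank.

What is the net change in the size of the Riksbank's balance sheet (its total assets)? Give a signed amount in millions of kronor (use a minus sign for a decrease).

FX purchase 193 million kronor: a Riksbank asset is acquired → +193M.
Discount-window repayment 490 million kronor: a Riksbank asset is shed → −490M.
Currency withdrawal 457 million kronor: only the composition of liabilities changes → 0.
Government account inflow 437 million kronor: only the composition of liabilities changes → 0.
Net: 193 − 490 + 0 + 0 = -297 million.

-297 million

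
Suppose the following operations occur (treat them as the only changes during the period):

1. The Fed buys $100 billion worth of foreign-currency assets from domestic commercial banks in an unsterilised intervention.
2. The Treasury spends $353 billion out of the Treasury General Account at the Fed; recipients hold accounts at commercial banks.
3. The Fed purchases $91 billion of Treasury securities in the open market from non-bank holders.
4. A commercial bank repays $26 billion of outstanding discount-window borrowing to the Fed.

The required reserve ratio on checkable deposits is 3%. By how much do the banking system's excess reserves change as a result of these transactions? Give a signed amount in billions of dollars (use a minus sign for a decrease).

+$504.68 billion

FX purchase $100 billion: reserves +$100B, deposits 0.
Government spending $353 billion: reserves +$353B, deposits +$353B.
Asset purchase (from non-banks) $91 billion: reserves +$91B, deposits +$91B.
Discount-window repayment $26 billion: reserves −$26B, deposits 0.
Totals: Δreserves = +$518B, Δdeposits = +$444B.
Δrequired reserves = 3% × +$444B = +$13.32B.
Δexcess reserves = Δreserves − Δrequired = +$518B − (+$13.32B) = +$504.68 billion.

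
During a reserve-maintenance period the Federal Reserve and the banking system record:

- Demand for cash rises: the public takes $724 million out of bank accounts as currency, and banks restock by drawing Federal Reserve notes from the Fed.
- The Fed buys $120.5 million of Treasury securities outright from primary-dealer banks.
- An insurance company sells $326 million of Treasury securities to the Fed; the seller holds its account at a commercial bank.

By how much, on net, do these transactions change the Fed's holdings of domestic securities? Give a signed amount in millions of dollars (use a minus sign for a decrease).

Fed balance sheet:
  Assets:      Securities +$446.5M
  Liabilities: Bank reserves −$277.5M, Currency in circulation +$724M
So the change in the Fed's holdings of domestic securities is +$446.5 million.

+$446.5 million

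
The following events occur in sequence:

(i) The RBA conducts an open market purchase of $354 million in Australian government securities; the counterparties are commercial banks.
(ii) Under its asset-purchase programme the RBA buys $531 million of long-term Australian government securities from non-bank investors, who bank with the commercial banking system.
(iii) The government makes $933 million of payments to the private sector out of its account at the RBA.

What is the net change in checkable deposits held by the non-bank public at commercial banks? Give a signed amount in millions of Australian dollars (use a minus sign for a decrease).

+$1464 million

RBA balance sheet:
  Assets:      Securities +$885M
  Liabilities: Bank reserves +$1818M, Government deposits −$933M
Commercial banking system:
  Assets:      Reserves at CB +$1818M, Securities −$354M
  Liabilities: Checkable deposits +$1464M
So the change in checkable deposits held by the non-bank public at commercial banks is +$1464 million.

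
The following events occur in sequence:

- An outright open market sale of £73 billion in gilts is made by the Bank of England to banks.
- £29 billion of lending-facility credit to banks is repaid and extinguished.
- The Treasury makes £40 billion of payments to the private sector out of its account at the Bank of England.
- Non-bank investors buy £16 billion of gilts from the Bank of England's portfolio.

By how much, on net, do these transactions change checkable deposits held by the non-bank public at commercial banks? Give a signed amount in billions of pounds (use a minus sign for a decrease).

+£24 billion

OMO sale (to banks) £73 billion: the counterparty is a bank, so public deposits are unchanged → 0.
Discount-window repayment £29 billion: the counterparty is a bank, so public deposits are unchanged → 0.
Government spending £40 billion: non-bank counterparties' bank balances rise → +£40B.
Asset sale (to non-banks) £16 billion: non-bank counterparties' bank balances fall → −£16B.
Net: 0 + 0 + 40 − 16 = +£24 billion.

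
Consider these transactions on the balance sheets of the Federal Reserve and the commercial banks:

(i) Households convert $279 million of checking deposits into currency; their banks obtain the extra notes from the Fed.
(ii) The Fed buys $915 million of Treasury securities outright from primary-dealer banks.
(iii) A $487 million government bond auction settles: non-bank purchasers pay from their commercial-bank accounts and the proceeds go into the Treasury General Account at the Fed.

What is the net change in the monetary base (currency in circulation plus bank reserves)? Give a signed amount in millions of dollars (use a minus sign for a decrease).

+$428 million

Fed balance sheet:
  Assets:      Securities +$915M
  Liabilities: Bank reserves +$149M, Currency in circulation +$279M, Government deposits +$487M
Monetary base = currency + reserves: +$279M + (+$149M) = +$428 million.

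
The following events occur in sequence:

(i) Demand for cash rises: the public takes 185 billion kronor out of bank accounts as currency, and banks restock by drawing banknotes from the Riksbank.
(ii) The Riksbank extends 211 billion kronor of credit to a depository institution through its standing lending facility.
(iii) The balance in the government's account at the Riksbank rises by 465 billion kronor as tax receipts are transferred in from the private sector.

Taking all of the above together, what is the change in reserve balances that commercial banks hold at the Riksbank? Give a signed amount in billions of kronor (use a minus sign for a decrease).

Currency withdrawal 185 billion kronor: banks swap reserves for currency → −185B.
Discount-window loan 211 billion kronor: the loan is credited to the bank's reserve account → +211B.
Government account inflow 465 billion kronor: funds move from bank reserves into the government account → −465B.
Net: −185 + 211 − 465 = -439 billion.

-439 billion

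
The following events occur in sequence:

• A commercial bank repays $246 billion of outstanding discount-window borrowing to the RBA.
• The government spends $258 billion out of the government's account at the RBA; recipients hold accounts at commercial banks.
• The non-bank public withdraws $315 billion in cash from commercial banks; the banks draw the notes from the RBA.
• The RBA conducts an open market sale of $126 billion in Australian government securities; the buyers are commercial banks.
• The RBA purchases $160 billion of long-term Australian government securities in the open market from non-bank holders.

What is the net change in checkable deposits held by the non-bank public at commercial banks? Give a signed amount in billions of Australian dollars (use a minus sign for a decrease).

RBA balance sheet:
  Assets:      Securities +$34B, Loans to banks −$246B
  Liabilities: Bank reserves −$269B, Currency in circulation +$315B, Government deposits −$258B
Commercial banking system:
  Assets:      Reserves at CB −$269B, Securities +$126B
  Liabilities: Checkable deposits +$103B, Borrowings from CB −$246B
So the change in checkable deposits held by the non-bank public at commercial banks is +$103 billion.

+$103 billion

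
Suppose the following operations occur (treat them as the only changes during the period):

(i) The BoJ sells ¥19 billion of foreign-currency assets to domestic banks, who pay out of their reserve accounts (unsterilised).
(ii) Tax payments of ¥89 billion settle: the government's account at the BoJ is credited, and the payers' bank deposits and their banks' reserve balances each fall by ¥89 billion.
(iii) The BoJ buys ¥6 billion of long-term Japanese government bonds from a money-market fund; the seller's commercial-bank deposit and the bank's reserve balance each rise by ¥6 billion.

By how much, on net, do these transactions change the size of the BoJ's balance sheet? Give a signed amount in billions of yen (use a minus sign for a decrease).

-¥13 billion

BoJ balance sheet:
  Assets:      Securities +¥6B, Foreign assets −¥19B
  Liabilities: Bank reserves −¥102B, Government deposits +¥89B
Commercial banking system:
  Assets:      Reserves at CB −¥102B, Foreign assets +¥19B
  Liabilities: Checkable deposits −¥83B
Change in total BoJ assets = -¥13 billion.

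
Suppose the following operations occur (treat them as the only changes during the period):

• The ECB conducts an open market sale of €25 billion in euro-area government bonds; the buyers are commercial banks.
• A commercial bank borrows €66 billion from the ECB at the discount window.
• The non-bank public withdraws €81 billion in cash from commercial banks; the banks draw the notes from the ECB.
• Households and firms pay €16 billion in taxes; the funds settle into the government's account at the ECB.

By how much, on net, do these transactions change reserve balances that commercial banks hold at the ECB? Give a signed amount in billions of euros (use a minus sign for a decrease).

OMO sale (to banks) €25 billion: the buying banks pay out of their reserve balances → −€25B.
Discount-window loan €66 billion: the loan is credited to the bank's reserve account → +€66B.
Currency withdrawal €81 billion: banks swap reserves for currency → −€81B.
Government account inflow €16 billion: funds move from bank reserves into the government account → −€16B.
Net: −25 + 66 − 81 − 16 = -€56 billion.

-€56 billion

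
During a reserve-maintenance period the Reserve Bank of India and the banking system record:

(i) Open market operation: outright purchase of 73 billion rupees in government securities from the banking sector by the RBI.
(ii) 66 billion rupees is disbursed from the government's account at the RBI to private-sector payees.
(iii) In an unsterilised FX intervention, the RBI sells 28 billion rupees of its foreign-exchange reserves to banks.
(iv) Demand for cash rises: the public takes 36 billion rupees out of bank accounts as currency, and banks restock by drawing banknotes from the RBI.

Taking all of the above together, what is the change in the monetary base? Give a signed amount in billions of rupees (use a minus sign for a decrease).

+111 billion

RBI balance sheet:
  Assets:      Securities +73B, Foreign assets −28B
  Liabilities: Bank reserves +75B, Currency in circulation +36B, Government deposits −66B
Commercial banking system:
  Assets:      Reserves at CB +75B, Securities −73B, Foreign assets +28B
  Liabilities: Checkable deposits +30B
Monetary base = currency + reserves: +36B + (+75B) = +111 billion.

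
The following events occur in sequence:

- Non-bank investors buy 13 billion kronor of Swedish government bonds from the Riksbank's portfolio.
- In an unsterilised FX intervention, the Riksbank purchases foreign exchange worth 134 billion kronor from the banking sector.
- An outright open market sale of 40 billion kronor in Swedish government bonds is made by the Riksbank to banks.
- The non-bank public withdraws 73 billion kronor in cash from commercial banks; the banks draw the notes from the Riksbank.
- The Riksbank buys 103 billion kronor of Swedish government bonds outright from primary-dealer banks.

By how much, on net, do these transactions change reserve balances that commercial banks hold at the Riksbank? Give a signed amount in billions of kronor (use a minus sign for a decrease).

+111 billion

Riksbank balance sheet:
  Assets:      Securities +50B, Foreign assets +134B
  Liabilities: Bank reserves +111B, Currency in circulation +73B
So the change in reserve balances that commercial banks hold at the Riksbank is +111 billion.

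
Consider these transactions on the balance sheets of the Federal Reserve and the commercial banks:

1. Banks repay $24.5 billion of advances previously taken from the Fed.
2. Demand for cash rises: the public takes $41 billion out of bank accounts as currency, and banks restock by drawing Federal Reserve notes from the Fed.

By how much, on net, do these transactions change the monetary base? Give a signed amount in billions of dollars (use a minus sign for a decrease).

Fed balance sheet:
  Assets:      Loans to banks −$24.5B
  Liabilities: Bank reserves −$65.5B, Currency in circulation +$41B
Monetary base = currency + reserves: +$41B + (−$65.5B) = -$24.5 billion.

-$24.5 billion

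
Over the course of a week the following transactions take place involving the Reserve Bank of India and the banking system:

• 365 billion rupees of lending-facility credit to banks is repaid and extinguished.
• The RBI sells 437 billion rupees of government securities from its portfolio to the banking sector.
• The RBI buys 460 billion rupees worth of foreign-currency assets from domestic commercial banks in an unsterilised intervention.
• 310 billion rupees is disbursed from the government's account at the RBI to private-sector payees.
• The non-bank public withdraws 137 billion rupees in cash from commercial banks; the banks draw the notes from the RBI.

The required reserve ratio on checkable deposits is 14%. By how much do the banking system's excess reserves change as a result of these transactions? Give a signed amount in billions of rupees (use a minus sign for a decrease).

Discount-window repayment 365 billion rupees: reserves −365B, deposits 0.
OMO sale (to banks) 437 billion rupees: reserves −437B, deposits 0.
FX purchase 460 billion rupees: reserves +460B, deposits 0.
Government spending 310 billion rupees: reserves +310B, deposits +310B.
Currency withdrawal 137 billion rupees: reserves −137B, deposits −137B.
Totals: Δreserves = −169B, Δdeposits = +173B.
Δrequired reserves = 14% × +173B = +24.22B.
Δexcess reserves = Δreserves − Δrequired = −169B − (+24.22B) = -193.22 billion.

-193.22 billion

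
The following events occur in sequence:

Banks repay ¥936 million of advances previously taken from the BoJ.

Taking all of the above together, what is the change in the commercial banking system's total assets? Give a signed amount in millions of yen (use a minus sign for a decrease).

-¥936 million

Discount-window repayment ¥936 million: bank balance sheets shrink → −¥936M.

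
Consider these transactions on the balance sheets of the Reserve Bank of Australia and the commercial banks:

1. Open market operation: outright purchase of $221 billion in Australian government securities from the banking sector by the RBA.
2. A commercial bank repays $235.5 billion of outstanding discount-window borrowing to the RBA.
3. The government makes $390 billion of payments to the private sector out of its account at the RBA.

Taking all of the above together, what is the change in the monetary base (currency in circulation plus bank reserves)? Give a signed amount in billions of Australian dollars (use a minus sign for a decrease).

+$375.5 billion

RBA balance sheet:
  Assets:      Securities +$221B, Loans to banks −$235.5B
  Liabilities: Bank reserves +$375.5B, Government deposits −$390B
Commercial banking system:
  Assets:      Reserves at CB +$375.5B, Securities −$221B
  Liabilities: Checkable deposits +$390B, Borrowings from CB −$235.5B
Monetary base = currency + reserves: 0 + (+$375.5B) = +$375.5 billion.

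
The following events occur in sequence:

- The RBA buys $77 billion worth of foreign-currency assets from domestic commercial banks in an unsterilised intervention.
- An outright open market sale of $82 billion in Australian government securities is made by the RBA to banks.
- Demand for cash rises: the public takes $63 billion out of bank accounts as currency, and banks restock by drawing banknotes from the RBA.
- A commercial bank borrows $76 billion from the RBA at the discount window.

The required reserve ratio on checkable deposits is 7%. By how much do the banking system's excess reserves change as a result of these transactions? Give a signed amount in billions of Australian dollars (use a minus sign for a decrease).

+$12.41 billion

FX purchase $77 billion: reserves +$77B, deposits 0.
OMO sale (to banks) $82 billion: reserves −$82B, deposits 0.
Currency withdrawal $63 billion: reserves −$63B, deposits −$63B.
Discount-window loan $76 billion: reserves +$76B, deposits 0.
Totals: Δreserves = +$8B, Δdeposits = −$63B.
Δrequired reserves = 7% × −$63B = −$4.41B.
Δexcess reserves = Δreserves − Δrequired = +$8B − (−$4.41B) = +$12.41 billion.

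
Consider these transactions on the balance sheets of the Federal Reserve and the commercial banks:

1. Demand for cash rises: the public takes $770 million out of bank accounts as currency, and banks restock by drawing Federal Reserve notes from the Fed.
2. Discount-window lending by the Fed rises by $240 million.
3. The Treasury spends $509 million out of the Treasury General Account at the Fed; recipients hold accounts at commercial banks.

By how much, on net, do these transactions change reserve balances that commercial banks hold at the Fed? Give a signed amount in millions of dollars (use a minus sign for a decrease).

Fed balance sheet:
  Assets:      Loans to banks +$240M
  Liabilities: Bank reserves −$21M, Currency in circulation +$770M, Government deposits −$509M
Commercial banking system:
  Assets:      Reserves at CB −$21M
  Liabilities: Checkable deposits −$261M, Borrowings from CB +$240M
So the change in reserve balances that commercial banks hold at the Fed is -$21 million.

-$21 million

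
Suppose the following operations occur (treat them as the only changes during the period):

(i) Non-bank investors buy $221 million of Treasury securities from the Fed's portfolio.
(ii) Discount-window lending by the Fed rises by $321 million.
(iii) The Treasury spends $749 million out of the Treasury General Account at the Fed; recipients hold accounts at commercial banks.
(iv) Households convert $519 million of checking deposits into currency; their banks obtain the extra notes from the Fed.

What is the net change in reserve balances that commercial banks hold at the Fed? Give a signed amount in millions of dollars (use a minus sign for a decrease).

+$330 million

Asset sale (to non-banks) $221 million: the non-bank buyers' banks settle from reserves → −$221M.
Discount-window loan $321 million: the loan is credited to the bank's reserve account → +$321M.
Government spending $749 million: government payments flow into bank reserve accounts → +$749M.
Currency withdrawal $519 million: banks swap reserves for currency → −$519M.
Net: −221 + 321 + 749 − 519 = +$330 million.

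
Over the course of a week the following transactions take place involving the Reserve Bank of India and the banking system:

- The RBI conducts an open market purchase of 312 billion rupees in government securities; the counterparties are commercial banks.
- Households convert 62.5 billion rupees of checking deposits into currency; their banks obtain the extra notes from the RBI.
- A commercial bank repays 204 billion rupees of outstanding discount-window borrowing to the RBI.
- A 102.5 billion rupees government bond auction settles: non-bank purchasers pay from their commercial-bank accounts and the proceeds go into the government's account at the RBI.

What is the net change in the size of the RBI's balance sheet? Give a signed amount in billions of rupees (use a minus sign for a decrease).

+108 billion

RBI balance sheet:
  Assets:      Securities +312B, Loans to banks −204B
  Liabilities: Bank reserves −57B, Currency in circulation +62.5B, Government deposits +102.5B
Commercial banking system:
  Assets:      Reserves at CB −57B, Securities −312B
  Liabilities: Checkable deposits −165B, Borrowings from CB −204B
Change in total RBI assets = +108 billion.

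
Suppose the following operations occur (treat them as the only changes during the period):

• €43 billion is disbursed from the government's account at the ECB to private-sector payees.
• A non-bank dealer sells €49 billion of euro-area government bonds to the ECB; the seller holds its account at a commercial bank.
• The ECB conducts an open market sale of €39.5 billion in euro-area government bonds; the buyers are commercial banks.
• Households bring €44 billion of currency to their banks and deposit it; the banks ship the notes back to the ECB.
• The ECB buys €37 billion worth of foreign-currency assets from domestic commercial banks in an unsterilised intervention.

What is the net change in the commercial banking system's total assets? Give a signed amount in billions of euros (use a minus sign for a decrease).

+€136 billion

Government spending €43 billion: bank balance sheets expand → +€43B.
Asset purchase (from non-banks) €49 billion: bank balance sheets expand → +€49B.
OMO sale (to banks) €39.5 billion: just an asset swap on bank balance sheets → 0.
Currency deposit €44 billion: bank balance sheets expand → +€44B.
FX purchase €37 billion: just an asset swap on bank balance sheets → 0.
Net: 43 + 49 + 0 + 44 + 0 = +€136 billion.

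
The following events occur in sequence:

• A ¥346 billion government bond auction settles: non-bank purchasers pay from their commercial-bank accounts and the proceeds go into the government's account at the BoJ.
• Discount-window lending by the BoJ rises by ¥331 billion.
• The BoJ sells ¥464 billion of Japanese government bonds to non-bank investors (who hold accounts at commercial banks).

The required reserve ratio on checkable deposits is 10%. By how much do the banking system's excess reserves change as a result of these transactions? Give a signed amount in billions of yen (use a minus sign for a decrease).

-¥398 billion

Government account inflow ¥346 billion: reserves −¥346B, deposits −¥346B.
Discount-window loan ¥331 billion: reserves +¥331B, deposits 0.
Asset sale (to non-banks) ¥464 billion: reserves −¥464B, deposits −¥464B.
Totals: Δreserves = −¥479B, Δdeposits = −¥810B.
Δrequired reserves = 10% × −¥810B = −¥81B.
Δexcess reserves = Δreserves − Δrequired = −¥479B − (−¥81B) = -¥398 billion.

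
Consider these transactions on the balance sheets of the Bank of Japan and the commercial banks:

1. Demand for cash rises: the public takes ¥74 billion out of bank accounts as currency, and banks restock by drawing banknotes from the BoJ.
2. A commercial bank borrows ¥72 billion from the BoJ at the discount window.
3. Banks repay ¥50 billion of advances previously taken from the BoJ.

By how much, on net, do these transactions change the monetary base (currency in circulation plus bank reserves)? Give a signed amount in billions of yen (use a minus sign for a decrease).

Currency withdrawal ¥74 billion: just a shift between currency and reserves — both are base money → 0.
Discount-window loan ¥72 billion: BoJ balance sheet expands → +¥72B.
Discount-window repayment ¥50 billion: BoJ balance sheet contracts → −¥50B.
Net: 0 + 72 − 50 = +¥22 billion.

+¥22 billion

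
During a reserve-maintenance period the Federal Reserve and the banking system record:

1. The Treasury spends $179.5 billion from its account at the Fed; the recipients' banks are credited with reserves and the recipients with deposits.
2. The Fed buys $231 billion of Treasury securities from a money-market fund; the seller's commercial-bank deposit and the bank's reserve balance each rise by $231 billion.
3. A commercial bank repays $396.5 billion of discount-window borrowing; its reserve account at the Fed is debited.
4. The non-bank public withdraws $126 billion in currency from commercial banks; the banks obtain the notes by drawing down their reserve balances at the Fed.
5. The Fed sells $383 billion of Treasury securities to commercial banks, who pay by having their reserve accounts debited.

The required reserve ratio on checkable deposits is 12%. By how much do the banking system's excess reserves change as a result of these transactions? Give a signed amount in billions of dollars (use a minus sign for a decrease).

-$529.14 billion

Government spending $179.5 billion: reserves +$179.5B, deposits +$179.5B.
Asset purchase (from non-banks) $231 billion: reserves +$231B, deposits +$231B.
Discount-window repayment $396.5 billion: reserves −$396.5B, deposits 0.
Currency withdrawal $126 billion: reserves −$126B, deposits −$126B.
OMO sale (to banks) $383 billion: reserves −$383B, deposits 0.
Totals: Δreserves = −$495B, Δdeposits = +$284.5B.
Δrequired reserves = 12% × +$284.5B = +$34.14B.
Δexcess reserves = Δreserves − Δrequired = −$495B − (+$34.14B) = -$529.14 billion.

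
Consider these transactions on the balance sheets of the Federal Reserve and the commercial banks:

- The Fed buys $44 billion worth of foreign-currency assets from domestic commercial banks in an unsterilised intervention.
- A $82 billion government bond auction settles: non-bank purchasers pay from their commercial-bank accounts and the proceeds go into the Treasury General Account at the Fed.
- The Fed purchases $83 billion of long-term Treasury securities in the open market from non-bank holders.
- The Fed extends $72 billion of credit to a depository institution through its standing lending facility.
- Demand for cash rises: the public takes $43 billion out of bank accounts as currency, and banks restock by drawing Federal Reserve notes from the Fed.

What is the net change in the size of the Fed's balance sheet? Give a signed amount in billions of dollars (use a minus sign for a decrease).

Fed balance sheet:
  Assets:      Securities +$83B, Loans to banks +$72B, Foreign assets +$44B
  Liabilities: Bank reserves +$74B, Currency in circulation +$43B, Government deposits +$82B
Commercial banking system:
  Assets:      Reserves at CB +$74B, Foreign assets −$44B
  Liabilities: Checkable deposits −$42B, Borrowings from CB +$72B
Change in total Fed assets = +$199 billion.

+$199 billion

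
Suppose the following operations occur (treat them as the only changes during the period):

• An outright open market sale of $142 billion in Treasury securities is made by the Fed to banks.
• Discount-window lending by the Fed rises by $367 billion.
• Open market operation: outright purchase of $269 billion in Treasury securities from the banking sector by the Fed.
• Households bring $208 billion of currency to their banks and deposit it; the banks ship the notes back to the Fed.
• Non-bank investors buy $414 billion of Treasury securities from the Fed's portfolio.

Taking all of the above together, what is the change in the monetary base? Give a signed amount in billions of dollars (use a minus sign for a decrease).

Fed balance sheet:
  Assets:      Securities −$287B, Loans to banks +$367B
  Liabilities: Bank reserves +$288B, Currency in circulation −$208B
Commercial banking system:
  Assets:      Reserves at CB +$288B, Securities −$127B
  Liabilities: Checkable deposits −$206B, Borrowings from CB +$367B
Monetary base = currency + reserves: −$208B + (+$288B) = +$80 billion.

+$80 billion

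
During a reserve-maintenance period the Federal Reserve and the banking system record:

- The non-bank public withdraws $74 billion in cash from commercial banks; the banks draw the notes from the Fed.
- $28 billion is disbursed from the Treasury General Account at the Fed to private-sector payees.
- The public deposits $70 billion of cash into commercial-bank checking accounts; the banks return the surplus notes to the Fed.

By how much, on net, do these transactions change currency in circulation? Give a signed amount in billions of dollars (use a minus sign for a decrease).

+$4 billion

Currency withdrawal $74 billion: notes leave the central bank → +$74B.
Government spending $28 billion: no currency enters or leaves circulation → 0.
Currency deposit $70 billion: notes return to the central bank → −$70B.
Net: 74 + 0 − 70 = +$4 billion.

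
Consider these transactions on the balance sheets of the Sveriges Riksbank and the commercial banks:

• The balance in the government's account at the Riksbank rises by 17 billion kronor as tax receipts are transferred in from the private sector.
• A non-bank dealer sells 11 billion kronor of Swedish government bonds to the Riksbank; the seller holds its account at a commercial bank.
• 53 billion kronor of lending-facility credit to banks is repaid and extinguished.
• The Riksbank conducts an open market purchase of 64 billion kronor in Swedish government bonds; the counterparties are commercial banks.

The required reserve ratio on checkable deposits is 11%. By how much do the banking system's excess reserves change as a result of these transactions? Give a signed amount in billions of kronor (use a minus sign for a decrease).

Government account inflow 17 billion kronor: reserves −17B, deposits −17B.
Asset purchase (from non-banks) 11 billion kronor: reserves +11B, deposits +11B.
Discount-window repayment 53 billion kronor: reserves −53B, deposits 0.
OMO purchase (from banks) 64 billion kronor: reserves +64B, deposits 0.
Totals: Δreserves = +5B, Δdeposits = −6B.
Δrequired reserves = 11% × −6B = −0.66B.
Δexcess reserves = Δreserves − Δrequired = +5B − (−0.66B) = +5.66 billion.

+5.66 billion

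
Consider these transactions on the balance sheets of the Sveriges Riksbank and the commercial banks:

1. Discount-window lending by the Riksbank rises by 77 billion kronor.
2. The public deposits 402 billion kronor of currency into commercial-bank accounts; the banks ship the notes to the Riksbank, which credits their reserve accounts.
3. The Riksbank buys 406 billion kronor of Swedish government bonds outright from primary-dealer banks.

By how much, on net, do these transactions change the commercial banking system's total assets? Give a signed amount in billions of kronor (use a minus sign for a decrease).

+479 billion

Discount-window loan 77 billion kronor: bank balance sheets expand → +77B.
Currency deposit 402 billion kronor: bank balance sheets expand → +402B.
OMO purchase (from banks) 406 billion kronor: just an asset swap on bank balance sheets → 0.
Net: 77 + 402 + 0 = +479 billion.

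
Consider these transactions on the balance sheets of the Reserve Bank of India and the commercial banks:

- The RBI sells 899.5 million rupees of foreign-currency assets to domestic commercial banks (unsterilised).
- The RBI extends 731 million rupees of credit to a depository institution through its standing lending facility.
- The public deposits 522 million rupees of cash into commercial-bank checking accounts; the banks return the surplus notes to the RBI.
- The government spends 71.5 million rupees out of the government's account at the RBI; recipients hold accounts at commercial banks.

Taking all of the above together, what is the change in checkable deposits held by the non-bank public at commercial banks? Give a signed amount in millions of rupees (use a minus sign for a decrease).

+593.5 million

RBI balance sheet:
  Assets:      Loans to banks +731M, Foreign assets −899.5M
  Liabilities: Bank reserves +425M, Currency in circulation −522M, Government deposits −71.5M
Commercial banking system:
  Assets:      Reserves at CB +425M, Foreign assets +899.5M
  Liabilities: Checkable deposits +593.5M, Borrowings from CB +731M
So the change in checkable deposits held by the non-bank public at commercial banks is +593.5 million.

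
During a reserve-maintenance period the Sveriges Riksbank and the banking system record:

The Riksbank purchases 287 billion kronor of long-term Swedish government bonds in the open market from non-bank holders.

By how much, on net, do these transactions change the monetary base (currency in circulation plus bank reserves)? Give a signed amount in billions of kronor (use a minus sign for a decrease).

+287 billion

Asset purchase (from non-banks) 287 billion kronor: Riksbank balance sheet expands → +287B.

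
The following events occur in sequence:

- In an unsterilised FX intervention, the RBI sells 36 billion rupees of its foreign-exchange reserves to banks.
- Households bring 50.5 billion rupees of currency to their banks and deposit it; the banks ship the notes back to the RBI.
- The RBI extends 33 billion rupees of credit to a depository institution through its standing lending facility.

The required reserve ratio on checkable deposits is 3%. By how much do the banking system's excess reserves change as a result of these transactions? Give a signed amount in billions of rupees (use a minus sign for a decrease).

+45.985 billion

FX sale 36 billion rupees: reserves −36B, deposits 0.
Currency deposit 50.5 billion rupees: reserves +50.5B, deposits +50.5B.
Discount-window loan 33 billion rupees: reserves +33B, deposits 0.
Totals: Δreserves = +47.5B, Δdeposits = +50.5B.
Δrequired reserves = 3% × +50.5B = +1.515B.
Δexcess reserves = Δreserves − Δrequired = +47.5B − (+1.515B) = +45.985 billion.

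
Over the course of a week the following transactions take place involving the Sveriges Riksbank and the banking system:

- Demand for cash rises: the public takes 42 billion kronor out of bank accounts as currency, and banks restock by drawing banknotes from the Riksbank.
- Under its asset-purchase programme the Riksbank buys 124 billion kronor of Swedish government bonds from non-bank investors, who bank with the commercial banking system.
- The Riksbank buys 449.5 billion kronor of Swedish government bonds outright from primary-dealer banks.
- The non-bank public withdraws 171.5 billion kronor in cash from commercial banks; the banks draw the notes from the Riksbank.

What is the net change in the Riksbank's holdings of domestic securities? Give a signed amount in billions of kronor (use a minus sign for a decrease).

+573.5 billion

Currency withdrawal 42 billion kronor: the Riksbank's securities portfolio is untouched → 0.
Asset purchase (from non-banks) 124 billion kronor: securities added to the Riksbank's portfolio → +124B.
OMO purchase (from banks) 449.5 billion kronor: securities added to the Riksbank's portfolio → +449.5B.
Currency withdrawal 171.5 billion kronor: the Riksbank's securities portfolio is untouched → 0.
Net: 0 + 124 + 449.5 + 0 = +573.5 billion.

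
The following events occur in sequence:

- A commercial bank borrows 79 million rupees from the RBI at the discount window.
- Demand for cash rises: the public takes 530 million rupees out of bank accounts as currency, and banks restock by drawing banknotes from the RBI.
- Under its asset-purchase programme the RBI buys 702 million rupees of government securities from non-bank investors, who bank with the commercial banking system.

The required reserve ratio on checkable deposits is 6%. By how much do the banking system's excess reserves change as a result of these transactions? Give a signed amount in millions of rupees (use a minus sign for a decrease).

+240.68 million

Discount-window loan 79 million rupees: reserves +79M, deposits 0.
Currency withdrawal 530 million rupees: reserves −530M, deposits −530M.
Asset purchase (from non-banks) 702 million rupees: reserves +702M, deposits +702M.
Totals: Δreserves = +251M, Δdeposits = +172M.
Δrequired reserves = 6% × +172M = +10.32M.
Δexcess reserves = Δreserves − Δrequired = +251M − (+10.32M) = +240.68 million.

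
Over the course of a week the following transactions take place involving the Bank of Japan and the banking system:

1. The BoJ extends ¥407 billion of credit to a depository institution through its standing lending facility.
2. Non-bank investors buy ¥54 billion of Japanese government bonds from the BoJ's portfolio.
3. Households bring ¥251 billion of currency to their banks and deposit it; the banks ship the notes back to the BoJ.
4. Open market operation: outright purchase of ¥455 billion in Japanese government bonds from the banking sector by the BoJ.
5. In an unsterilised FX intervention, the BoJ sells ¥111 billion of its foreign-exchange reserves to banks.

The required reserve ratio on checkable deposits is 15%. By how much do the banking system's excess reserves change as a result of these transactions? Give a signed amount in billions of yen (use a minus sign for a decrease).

Discount-window loan ¥407 billion: reserves +¥407B, deposits 0.
Asset sale (to non-banks) ¥54 billion: reserves −¥54B, deposits −¥54B.
Currency deposit ¥251 billion: reserves +¥251B, deposits +¥251B.
OMO purchase (from banks) ¥455 billion: reserves +¥455B, deposits 0.
FX sale ¥111 billion: reserves −¥111B, deposits 0.
Totals: Δreserves = +¥948B, Δdeposits = +¥197B.
Δrequired reserves = 15% × +¥197B = +¥29.55B.
Δexcess reserves = Δreserves − Δrequired = +¥948B − (+¥29.55B) = +¥918.45 billion.

+¥918.45 billion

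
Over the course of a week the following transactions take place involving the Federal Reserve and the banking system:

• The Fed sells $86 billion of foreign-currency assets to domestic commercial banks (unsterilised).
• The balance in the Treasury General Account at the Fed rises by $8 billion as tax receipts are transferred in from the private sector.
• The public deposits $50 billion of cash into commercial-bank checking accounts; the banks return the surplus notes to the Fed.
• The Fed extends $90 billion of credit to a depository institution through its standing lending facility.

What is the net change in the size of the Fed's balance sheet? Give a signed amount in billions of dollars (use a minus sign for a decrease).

+$4 billion

Fed balance sheet:
  Assets:      Loans to banks +$90B, Foreign assets −$86B
  Liabilities: Bank reserves +$46B, Currency in circulation −$50B, Government deposits +$8B
Change in total Fed assets = +$4 billion.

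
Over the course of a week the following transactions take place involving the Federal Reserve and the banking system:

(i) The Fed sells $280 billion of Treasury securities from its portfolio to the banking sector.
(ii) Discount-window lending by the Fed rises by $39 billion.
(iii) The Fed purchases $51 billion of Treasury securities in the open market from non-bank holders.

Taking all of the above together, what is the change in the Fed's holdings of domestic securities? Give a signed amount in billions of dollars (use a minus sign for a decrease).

-$229 billion

OMO sale (to banks) $280 billion: securities removed from the Fed's portfolio → −$280B.
Discount-window loan $39 billion: the Fed's securities portfolio is untouched → 0.
Asset purchase (from non-banks) $51 billion: securities added to the Fed's portfolio → +$51B.
Net: −280 + 0 + 51 = -$229 billion.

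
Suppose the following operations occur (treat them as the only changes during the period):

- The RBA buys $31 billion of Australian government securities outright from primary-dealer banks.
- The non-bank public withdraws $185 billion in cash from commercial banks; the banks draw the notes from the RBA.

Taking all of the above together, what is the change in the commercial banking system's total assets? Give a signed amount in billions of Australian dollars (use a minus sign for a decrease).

OMO purchase (from banks) $31 billion: just an asset swap on bank balance sheets → 0.
Currency withdrawal $185 billion: bank balance sheets shrink → −$185B.
Net: 0 − 185 = -$185 billion.

-$185 billion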